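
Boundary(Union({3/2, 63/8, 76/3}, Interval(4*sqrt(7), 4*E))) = {3/2, 63/8, 76/3, 4*sqrt(7), 4*E}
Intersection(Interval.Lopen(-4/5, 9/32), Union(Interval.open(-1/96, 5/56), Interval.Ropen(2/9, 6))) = Union(Interval.open(-1/96, 5/56), Interval(2/9, 9/32))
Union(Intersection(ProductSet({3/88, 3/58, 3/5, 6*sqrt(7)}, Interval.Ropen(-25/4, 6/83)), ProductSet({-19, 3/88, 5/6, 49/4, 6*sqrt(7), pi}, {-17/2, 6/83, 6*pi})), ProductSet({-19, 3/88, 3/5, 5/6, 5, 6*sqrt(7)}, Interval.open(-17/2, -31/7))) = ProductSet({-19, 3/88, 3/5, 5/6, 5, 6*sqrt(7)}, Interval.open(-17/2, -31/7))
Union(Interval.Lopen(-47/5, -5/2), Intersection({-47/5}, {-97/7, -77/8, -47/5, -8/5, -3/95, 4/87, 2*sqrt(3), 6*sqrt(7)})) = Interval(-47/5, -5/2)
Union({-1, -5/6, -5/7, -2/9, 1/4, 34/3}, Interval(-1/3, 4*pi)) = Union({-1, -5/6, -5/7}, Interval(-1/3, 4*pi))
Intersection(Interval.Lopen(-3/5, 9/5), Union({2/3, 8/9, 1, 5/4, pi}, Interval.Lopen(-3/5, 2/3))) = Union({8/9, 1, 5/4}, Interval.Lopen(-3/5, 2/3))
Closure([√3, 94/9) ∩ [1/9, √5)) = [√3, √5]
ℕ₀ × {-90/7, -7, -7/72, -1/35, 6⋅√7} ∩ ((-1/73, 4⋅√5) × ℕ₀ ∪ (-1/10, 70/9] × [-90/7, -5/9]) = {0, 1, …, 7} × {-90/7, -7}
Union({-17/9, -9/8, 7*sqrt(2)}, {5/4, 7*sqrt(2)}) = {-17/9, -9/8, 5/4, 7*sqrt(2)}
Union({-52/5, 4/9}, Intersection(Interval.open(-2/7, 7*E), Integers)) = Union({-52/5, 4/9}, Range(0, 20, 1))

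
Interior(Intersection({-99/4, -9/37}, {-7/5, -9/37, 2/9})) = EmptySet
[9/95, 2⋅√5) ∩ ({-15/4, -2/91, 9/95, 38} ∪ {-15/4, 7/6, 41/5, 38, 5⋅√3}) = {9/95, 7/6}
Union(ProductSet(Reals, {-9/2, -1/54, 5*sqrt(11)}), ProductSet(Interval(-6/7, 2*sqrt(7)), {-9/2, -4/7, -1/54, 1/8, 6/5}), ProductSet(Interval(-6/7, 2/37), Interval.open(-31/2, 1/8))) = Union(ProductSet(Interval(-6/7, 2/37), Interval.open(-31/2, 1/8)), ProductSet(Interval(-6/7, 2*sqrt(7)), {-9/2, -4/7, -1/54, 1/8, 6/5}), ProductSet(Reals, {-9/2, -1/54, 5*sqrt(11)}))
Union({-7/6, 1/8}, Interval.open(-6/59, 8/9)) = Union({-7/6}, Interval.open(-6/59, 8/9))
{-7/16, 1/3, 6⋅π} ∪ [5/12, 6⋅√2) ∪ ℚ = ℚ ∪ [5/12, 6⋅√2) ∪ {6⋅π}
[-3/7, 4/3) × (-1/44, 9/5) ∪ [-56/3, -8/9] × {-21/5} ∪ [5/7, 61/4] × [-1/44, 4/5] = ([-56/3, -8/9] × {-21/5}) ∪ ([-3/7, 4/3) × (-1/44, 9/5)) ∪ ([5/7, 61/4] × [-1/44, 4/5])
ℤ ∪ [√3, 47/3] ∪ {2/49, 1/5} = ℤ ∪ {2/49, 1/5} ∪ [√3, 47/3]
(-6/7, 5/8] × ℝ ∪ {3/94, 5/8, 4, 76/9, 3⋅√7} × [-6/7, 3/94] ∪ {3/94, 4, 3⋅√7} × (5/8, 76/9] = ((-6/7, 5/8] × ℝ) ∪ ({3/94, 4, 3⋅√7} × (5/8, 76/9]) ∪ ({3/94, 5/8, 4, 76/9, 3⋅√7} × [-6/7, 3/94])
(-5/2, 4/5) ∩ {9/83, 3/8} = {9/83, 3/8}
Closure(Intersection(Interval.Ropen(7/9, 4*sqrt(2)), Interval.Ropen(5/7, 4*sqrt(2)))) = Interval(7/9, 4*sqrt(2))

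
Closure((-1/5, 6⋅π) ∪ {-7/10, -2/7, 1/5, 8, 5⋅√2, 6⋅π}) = {-7/10, -2/7} ∪ [-1/5, 6⋅π]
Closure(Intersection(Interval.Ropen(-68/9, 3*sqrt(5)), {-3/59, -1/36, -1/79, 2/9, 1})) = {-3/59, -1/36, -1/79, 2/9, 1}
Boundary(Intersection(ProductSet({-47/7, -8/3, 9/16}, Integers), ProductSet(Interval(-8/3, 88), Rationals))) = ProductSet({-8/3, 9/16}, Integers)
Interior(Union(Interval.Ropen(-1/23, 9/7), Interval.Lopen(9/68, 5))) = Interval.open(-1/23, 5)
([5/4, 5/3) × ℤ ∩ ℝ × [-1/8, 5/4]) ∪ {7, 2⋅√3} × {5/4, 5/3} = ([5/4, 5/3) × {0, 1}) ∪ ({7, 2⋅√3} × {5/4, 5/3})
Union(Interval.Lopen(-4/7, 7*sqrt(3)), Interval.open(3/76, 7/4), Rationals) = Union(Interval(-4/7, 7*sqrt(3)), Rationals)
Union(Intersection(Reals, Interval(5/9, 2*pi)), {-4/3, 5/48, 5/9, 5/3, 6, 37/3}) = Union({-4/3, 5/48, 37/3}, Interval(5/9, 2*pi))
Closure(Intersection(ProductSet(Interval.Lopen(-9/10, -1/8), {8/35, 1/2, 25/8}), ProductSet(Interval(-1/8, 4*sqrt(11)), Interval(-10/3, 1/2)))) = ProductSet({-1/8}, {8/35, 1/2})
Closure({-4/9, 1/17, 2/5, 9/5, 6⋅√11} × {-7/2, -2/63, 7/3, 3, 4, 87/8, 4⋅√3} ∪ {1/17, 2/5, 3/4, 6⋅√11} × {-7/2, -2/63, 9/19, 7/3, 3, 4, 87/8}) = ({1/17, 2/5, 3/4, 6⋅√11} × {-7/2, -2/63, 9/19, 7/3, 3, 4, 87/8}) ∪ ({-4/9, 1/17, 2/5, 9/5, 6⋅√11} × {-7/2, -2/63, 7/3, 3, 4, 87/8, 4⋅√3})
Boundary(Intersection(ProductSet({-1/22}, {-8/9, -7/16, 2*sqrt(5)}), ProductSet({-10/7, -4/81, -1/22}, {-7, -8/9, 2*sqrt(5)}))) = ProductSet({-1/22}, {-8/9, 2*sqrt(5)})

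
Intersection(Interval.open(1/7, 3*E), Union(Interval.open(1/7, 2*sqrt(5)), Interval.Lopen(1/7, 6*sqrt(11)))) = Interval.open(1/7, 3*E)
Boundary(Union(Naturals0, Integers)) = Integers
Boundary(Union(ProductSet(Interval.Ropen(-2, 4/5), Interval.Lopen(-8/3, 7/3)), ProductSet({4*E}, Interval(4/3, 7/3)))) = Union(ProductSet({4*E}, Interval(4/3, 7/3)), ProductSet({-2, 4/5}, Interval(-8/3, 7/3)), ProductSet(Interval(-2, 4/5), {-8/3, 7/3}))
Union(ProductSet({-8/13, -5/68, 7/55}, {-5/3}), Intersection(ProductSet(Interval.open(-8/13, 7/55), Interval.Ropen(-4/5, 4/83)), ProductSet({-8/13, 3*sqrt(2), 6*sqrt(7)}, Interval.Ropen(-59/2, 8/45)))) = ProductSet({-8/13, -5/68, 7/55}, {-5/3})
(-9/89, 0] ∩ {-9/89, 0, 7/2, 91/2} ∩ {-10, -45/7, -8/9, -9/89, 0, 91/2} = {0}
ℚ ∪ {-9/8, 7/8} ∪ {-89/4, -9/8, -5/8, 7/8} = ℚ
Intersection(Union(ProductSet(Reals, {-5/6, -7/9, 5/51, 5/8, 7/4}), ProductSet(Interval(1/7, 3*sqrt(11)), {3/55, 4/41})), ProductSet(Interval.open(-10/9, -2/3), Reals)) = ProductSet(Interval.open(-10/9, -2/3), {-5/6, -7/9, 5/51, 5/8, 7/4})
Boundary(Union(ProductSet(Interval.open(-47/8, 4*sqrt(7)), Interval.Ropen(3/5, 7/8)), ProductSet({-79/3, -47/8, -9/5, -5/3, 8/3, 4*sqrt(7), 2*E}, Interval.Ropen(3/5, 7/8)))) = Union(ProductSet({-79/3, -47/8, 4*sqrt(7)}, Interval(3/5, 7/8)), ProductSet(Union({-79/3}, Interval(-47/8, 4*sqrt(7))), {3/5, 7/8}))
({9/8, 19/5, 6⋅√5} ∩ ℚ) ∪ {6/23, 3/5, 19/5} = {6/23, 3/5, 9/8, 19/5}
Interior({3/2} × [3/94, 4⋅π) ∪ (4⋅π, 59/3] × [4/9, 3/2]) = (4⋅π, 59/3) × (4/9, 3/2)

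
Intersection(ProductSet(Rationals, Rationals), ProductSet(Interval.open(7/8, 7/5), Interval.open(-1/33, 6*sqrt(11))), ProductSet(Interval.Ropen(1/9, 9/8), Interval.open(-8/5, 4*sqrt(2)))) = ProductSet(Intersection(Interval.open(7/8, 9/8), Rationals), Intersection(Interval.open(-1/33, 4*sqrt(2)), Rationals))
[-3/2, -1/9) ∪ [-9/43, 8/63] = [-3/2, 8/63]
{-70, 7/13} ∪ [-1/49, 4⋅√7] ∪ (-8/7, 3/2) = {-70} ∪ (-8/7, 4⋅√7]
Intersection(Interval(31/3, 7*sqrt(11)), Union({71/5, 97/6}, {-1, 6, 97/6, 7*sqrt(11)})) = {71/5, 97/6, 7*sqrt(11)}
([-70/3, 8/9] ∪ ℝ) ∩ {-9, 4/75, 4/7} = {-9, 4/75, 4/7}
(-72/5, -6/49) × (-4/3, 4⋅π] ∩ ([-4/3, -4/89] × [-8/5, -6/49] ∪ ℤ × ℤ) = ({-14, -13, …, -1} × {-1, 0, …, 12}) ∪ ([-4/3, -6/49) × (-4/3, -6/49])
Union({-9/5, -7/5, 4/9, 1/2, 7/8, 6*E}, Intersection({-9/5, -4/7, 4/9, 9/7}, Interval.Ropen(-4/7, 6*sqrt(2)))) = {-9/5, -7/5, -4/7, 4/9, 1/2, 7/8, 9/7, 6*E}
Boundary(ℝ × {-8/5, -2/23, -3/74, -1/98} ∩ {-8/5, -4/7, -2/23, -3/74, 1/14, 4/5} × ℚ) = {-8/5, -4/7, -2/23, -3/74, 1/14, 4/5} × {-8/5, -2/23, -3/74, -1/98}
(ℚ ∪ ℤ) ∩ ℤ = ℤ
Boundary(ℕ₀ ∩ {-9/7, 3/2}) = ∅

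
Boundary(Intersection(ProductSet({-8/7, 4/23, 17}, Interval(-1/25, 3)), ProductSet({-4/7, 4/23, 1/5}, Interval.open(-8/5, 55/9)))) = ProductSet({4/23}, Interval(-1/25, 3))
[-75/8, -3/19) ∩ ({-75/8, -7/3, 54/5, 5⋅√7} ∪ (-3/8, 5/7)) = {-75/8, -7/3} ∪ (-3/8, -3/19)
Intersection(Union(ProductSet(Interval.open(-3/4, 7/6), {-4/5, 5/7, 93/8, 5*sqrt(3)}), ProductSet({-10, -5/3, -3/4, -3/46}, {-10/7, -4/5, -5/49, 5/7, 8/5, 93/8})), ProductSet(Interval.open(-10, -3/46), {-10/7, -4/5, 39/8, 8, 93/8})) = Union(ProductSet({-5/3, -3/4}, {-10/7, -4/5, 93/8}), ProductSet(Interval.open(-3/4, -3/46), {-4/5, 93/8}))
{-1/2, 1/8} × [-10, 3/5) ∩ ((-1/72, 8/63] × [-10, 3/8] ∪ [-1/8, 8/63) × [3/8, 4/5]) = {1/8} × [-10, 3/5)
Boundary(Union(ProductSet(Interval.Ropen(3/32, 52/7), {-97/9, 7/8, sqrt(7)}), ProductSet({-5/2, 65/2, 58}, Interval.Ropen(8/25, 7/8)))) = Union(ProductSet({-5/2, 65/2, 58}, Interval(8/25, 7/8)), ProductSet(Interval(3/32, 52/7), {-97/9, 7/8, sqrt(7)}))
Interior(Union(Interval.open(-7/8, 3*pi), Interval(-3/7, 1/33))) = Interval.open(-7/8, 3*pi)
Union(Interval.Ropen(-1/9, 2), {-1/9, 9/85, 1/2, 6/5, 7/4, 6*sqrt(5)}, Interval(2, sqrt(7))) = Union({6*sqrt(5)}, Interval(-1/9, sqrt(7)))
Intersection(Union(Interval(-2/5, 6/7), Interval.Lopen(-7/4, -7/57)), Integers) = Range(-1, 1, 1)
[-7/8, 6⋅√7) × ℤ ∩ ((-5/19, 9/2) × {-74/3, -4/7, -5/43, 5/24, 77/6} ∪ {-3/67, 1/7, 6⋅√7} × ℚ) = {-3/67, 1/7} × ℤ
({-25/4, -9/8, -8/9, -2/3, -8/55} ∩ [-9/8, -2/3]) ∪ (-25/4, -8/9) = (-25/4, -8/9] ∪ {-2/3}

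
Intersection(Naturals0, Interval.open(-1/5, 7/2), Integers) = Range(0, 4, 1)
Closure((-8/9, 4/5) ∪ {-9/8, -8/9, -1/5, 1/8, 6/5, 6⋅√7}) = {-9/8, 6/5, 6⋅√7} ∪ [-8/9, 4/5]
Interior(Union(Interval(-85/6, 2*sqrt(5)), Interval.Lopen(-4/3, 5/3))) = Interval.open(-85/6, 2*sqrt(5))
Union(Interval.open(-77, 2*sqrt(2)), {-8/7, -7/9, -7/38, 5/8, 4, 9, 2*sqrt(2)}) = Union({4, 9}, Interval.Lopen(-77, 2*sqrt(2)))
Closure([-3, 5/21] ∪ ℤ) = ℤ ∪ [-3, 5/21]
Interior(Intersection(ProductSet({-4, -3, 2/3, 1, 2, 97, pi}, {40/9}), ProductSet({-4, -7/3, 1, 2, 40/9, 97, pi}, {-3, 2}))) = EmptySet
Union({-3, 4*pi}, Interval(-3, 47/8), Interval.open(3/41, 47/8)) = Union({4*pi}, Interval(-3, 47/8))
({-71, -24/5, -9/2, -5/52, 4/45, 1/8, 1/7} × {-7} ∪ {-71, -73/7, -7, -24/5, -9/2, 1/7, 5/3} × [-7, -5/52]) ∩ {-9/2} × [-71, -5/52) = {-9/2} × [-7, -5/52)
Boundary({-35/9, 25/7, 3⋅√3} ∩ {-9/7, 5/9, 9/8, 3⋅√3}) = {3⋅√3}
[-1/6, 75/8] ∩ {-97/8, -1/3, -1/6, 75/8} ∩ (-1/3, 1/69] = {-1/6}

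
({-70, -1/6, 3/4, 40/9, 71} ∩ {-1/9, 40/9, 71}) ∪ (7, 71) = {40/9} ∪ (7, 71]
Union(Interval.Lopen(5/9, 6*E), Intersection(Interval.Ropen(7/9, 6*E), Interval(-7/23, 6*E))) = Interval.Lopen(5/9, 6*E)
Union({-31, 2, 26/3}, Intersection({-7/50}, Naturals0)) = {-31, 2, 26/3}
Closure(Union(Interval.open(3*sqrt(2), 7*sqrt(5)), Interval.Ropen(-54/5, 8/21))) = Union(Interval(-54/5, 8/21), Interval(3*sqrt(2), 7*sqrt(5)))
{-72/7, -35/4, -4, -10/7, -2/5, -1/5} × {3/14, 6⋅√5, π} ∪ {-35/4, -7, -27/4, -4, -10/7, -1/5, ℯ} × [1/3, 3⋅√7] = ({-72/7, -35/4, -4, -10/7, -2/5, -1/5} × {3/14, 6⋅√5, π}) ∪ ({-35/4, -7, -27/4, -4, -10/7, -1/5, ℯ} × [1/3, 3⋅√7])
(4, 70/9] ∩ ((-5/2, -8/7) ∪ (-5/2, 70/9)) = (4, 70/9)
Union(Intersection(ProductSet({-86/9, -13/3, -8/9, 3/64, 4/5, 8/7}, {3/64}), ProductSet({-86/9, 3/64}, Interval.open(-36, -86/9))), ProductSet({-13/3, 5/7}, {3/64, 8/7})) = ProductSet({-13/3, 5/7}, {3/64, 8/7})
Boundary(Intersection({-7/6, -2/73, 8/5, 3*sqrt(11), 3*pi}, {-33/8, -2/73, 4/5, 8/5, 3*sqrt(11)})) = {-2/73, 8/5, 3*sqrt(11)}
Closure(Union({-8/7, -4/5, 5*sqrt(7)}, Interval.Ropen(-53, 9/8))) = Union({5*sqrt(7)}, Interval(-53, 9/8))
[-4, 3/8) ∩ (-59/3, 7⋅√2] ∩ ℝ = [-4, 3/8)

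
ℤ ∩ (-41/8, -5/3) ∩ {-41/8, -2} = {-2}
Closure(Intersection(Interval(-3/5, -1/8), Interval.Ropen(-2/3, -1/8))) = Interval(-3/5, -1/8)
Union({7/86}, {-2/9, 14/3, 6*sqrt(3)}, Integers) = Union({-2/9, 7/86, 14/3, 6*sqrt(3)}, Integers)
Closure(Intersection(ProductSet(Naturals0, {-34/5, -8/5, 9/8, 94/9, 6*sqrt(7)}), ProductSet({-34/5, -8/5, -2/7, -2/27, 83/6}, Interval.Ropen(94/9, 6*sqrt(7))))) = EmptySet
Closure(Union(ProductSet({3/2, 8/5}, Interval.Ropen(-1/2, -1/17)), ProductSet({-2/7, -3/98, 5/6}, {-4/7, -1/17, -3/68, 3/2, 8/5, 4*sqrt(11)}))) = Union(ProductSet({3/2, 8/5}, Interval(-1/2, -1/17)), ProductSet({-2/7, -3/98, 5/6}, {-4/7, -1/17, -3/68, 3/2, 8/5, 4*sqrt(11)}))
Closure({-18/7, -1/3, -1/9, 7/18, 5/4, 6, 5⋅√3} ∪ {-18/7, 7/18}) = {-18/7, -1/3, -1/9, 7/18, 5/4, 6, 5⋅√3}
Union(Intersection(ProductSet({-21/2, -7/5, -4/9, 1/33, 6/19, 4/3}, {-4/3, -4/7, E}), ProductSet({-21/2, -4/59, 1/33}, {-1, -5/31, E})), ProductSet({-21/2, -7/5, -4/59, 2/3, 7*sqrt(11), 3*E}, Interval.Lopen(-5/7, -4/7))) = Union(ProductSet({-21/2, 1/33}, {E}), ProductSet({-21/2, -7/5, -4/59, 2/3, 7*sqrt(11), 3*E}, Interval.Lopen(-5/7, -4/7)))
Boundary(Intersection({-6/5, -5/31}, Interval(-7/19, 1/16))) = {-5/31}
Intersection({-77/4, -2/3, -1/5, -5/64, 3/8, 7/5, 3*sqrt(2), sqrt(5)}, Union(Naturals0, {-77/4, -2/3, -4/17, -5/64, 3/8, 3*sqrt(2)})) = {-77/4, -2/3, -5/64, 3/8, 3*sqrt(2)}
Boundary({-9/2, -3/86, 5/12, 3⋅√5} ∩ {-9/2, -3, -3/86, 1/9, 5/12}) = {-9/2, -3/86, 5/12}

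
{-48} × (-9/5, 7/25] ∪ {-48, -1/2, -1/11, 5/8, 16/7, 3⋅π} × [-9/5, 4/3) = {-48, -1/2, -1/11, 5/8, 16/7, 3⋅π} × [-9/5, 4/3)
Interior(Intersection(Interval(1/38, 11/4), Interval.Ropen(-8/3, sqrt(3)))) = Interval.open(1/38, sqrt(3))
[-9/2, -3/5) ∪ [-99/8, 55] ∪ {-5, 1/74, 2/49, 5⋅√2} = [-99/8, 55]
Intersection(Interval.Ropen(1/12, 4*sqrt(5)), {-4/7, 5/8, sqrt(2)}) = {5/8, sqrt(2)}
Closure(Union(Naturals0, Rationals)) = Reals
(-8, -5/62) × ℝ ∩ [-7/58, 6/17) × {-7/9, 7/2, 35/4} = [-7/58, -5/62) × {-7/9, 7/2, 35/4}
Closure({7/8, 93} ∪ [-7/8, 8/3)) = [-7/8, 8/3] ∪ {93}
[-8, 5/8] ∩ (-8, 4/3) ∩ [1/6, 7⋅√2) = [1/6, 5/8]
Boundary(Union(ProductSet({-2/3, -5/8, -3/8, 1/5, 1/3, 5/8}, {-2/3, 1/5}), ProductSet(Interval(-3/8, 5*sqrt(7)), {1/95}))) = Union(ProductSet({-2/3, -5/8, -3/8, 1/5, 1/3, 5/8}, {-2/3, 1/5}), ProductSet(Interval(-3/8, 5*sqrt(7)), {1/95}))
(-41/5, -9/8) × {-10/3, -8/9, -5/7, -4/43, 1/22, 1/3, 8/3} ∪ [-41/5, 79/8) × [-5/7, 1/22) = ([-41/5, 79/8) × [-5/7, 1/22)) ∪ ((-41/5, -9/8) × {-10/3, -8/9, -5/7, -4/43, 1/22, 1/3, 8/3})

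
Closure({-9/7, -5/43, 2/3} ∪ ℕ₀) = {-9/7, -5/43, 2/3} ∪ ℕ₀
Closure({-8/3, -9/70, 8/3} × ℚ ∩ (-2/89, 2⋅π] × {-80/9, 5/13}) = {8/3} × {-80/9, 5/13}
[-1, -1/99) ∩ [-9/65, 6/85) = [-9/65, -1/99)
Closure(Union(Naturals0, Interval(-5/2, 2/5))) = Union(Complement(Naturals0, Interval.open(-5/2, 2/5)), Interval(-5/2, 2/5), Naturals0)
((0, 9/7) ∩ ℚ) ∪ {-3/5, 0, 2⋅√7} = {-3/5, 0, 2⋅√7} ∪ (ℚ ∩ (0, 9/7))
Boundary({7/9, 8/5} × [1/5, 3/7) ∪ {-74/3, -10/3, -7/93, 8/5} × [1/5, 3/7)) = {-74/3, -10/3, -7/93, 7/9, 8/5} × [1/5, 3/7]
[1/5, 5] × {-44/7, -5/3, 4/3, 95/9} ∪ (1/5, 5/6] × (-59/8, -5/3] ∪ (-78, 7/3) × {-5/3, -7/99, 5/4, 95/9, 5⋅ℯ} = ((1/5, 5/6] × (-59/8, -5/3]) ∪ ([1/5, 5] × {-44/7, -5/3, 4/3, 95/9}) ∪ ((-78, 7/3) × {-5/3, -7/99, 5/4, 95/9, 5⋅ℯ})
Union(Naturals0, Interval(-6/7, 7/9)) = Union(Interval(-6/7, 7/9), Naturals0)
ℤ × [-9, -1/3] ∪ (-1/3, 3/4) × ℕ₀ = (ℤ × [-9, -1/3]) ∪ ((-1/3, 3/4) × ℕ₀)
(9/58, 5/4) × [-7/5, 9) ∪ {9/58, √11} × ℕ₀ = ({9/58, √11} × ℕ₀) ∪ ((9/58, 5/4) × [-7/5, 9))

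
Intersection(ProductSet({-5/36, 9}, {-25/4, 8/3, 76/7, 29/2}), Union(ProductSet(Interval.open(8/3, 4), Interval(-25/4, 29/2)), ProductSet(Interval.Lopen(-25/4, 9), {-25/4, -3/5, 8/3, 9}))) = ProductSet({-5/36, 9}, {-25/4, 8/3})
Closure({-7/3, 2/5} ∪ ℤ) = ℤ ∪ {-7/3, 2/5}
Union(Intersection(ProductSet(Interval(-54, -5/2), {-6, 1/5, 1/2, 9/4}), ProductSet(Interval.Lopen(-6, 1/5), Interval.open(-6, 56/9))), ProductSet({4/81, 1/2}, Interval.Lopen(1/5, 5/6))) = Union(ProductSet({4/81, 1/2}, Interval.Lopen(1/5, 5/6)), ProductSet(Interval.Lopen(-6, -5/2), {1/5, 1/2, 9/4}))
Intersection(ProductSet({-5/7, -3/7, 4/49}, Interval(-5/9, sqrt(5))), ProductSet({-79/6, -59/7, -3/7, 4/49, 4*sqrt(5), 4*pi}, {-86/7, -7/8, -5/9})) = ProductSet({-3/7, 4/49}, {-5/9})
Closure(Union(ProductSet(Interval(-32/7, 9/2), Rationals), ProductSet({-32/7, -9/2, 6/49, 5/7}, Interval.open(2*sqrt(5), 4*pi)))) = ProductSet(Interval(-32/7, 9/2), Reals)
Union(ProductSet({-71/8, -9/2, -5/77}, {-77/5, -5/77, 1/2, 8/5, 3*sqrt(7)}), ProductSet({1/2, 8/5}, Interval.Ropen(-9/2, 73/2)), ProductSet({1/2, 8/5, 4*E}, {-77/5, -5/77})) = Union(ProductSet({1/2, 8/5}, Interval.Ropen(-9/2, 73/2)), ProductSet({-71/8, -9/2, -5/77}, {-77/5, -5/77, 1/2, 8/5, 3*sqrt(7)}), ProductSet({1/2, 8/5, 4*E}, {-77/5, -5/77}))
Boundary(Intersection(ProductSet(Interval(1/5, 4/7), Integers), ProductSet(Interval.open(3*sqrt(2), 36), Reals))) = EmptySet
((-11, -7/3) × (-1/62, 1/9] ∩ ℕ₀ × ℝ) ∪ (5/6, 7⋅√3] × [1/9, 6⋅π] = (5/6, 7⋅√3] × [1/9, 6⋅π]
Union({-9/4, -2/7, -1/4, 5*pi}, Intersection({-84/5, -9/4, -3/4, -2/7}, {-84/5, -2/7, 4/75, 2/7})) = {-84/5, -9/4, -2/7, -1/4, 5*pi}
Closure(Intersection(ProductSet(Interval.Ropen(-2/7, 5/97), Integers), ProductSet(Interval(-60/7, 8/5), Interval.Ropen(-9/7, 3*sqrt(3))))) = ProductSet(Interval(-2/7, 5/97), Range(-1, 6, 1))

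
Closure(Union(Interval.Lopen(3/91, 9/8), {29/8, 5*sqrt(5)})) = Union({29/8, 5*sqrt(5)}, Interval(3/91, 9/8))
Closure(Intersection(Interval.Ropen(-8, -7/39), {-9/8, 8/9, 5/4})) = {-9/8}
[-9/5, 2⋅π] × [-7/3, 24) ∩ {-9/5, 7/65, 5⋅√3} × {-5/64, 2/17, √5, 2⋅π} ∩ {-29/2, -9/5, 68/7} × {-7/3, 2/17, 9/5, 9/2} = {-9/5} × {2/17}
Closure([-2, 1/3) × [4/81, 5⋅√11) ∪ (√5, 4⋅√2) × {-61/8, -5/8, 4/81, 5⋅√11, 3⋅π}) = ({-2, 1/3} × [4/81, 5⋅√11]) ∪ ([-2, 1/3] × {4/81, 5⋅√11}) ∪ ([-2, 1/3) × [4/81, 5⋅√11)) ∪ ([√5, 4⋅√2] × {-61/8, -5/8, 4/81, 5⋅√11, 3⋅π})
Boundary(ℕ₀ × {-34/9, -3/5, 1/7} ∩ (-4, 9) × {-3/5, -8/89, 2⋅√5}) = {0, 1, …, 8} × {-3/5}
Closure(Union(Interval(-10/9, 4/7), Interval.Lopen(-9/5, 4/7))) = Interval(-9/5, 4/7)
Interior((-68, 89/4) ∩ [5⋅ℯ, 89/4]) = (5⋅ℯ, 89/4)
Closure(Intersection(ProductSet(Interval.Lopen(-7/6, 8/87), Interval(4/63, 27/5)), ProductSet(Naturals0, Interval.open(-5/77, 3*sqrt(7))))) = ProductSet(Range(0, 1, 1), Interval(4/63, 27/5))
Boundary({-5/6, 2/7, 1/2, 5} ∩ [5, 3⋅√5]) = {5}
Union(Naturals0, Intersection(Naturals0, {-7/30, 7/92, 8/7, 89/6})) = Naturals0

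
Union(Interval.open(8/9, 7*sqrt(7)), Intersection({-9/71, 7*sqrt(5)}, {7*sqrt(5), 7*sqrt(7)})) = Interval.open(8/9, 7*sqrt(7))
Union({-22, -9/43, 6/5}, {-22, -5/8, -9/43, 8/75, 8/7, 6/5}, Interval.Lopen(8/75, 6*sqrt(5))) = Union({-22, -5/8, -9/43}, Interval(8/75, 6*sqrt(5)))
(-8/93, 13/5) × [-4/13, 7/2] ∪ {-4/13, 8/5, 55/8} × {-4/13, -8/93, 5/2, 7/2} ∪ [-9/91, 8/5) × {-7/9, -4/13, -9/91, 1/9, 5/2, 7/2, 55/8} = ({-4/13, 8/5, 55/8} × {-4/13, -8/93, 5/2, 7/2}) ∪ ((-8/93, 13/5) × [-4/13, 7/2]) ∪ ([-9/91, 8/5) × {-7/9, -4/13, -9/91, 1/9, 5/2, 7/2, 55/8})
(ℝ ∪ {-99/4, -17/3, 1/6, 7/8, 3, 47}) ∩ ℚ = ℚ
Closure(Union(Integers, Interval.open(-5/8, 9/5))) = Union(Integers, Interval(-5/8, 9/5))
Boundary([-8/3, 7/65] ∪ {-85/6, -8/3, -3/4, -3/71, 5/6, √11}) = {-85/6, -8/3, 7/65, 5/6, √11}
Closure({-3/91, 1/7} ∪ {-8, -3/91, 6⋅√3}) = {-8, -3/91, 1/7, 6⋅√3}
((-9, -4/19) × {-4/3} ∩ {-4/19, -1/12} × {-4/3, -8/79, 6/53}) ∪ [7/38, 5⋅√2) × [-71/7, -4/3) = [7/38, 5⋅√2) × [-71/7, -4/3)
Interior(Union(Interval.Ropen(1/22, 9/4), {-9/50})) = Interval.open(1/22, 9/4)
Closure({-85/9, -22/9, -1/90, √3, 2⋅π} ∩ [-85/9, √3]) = {-85/9, -22/9, -1/90, √3}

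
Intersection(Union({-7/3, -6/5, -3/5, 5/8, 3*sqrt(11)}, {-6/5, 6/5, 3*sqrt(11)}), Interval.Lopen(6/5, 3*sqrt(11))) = {3*sqrt(11)}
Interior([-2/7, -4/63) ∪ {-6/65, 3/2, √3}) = (-2/7, -4/63)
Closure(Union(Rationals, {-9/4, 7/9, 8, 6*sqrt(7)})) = Reals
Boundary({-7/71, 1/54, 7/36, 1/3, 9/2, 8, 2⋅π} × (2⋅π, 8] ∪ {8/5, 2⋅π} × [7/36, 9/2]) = ({8/5, 2⋅π} × [7/36, 9/2]) ∪ ({-7/71, 1/54, 7/36, 1/3, 9/2, 8, 2⋅π} × [2⋅π, 8])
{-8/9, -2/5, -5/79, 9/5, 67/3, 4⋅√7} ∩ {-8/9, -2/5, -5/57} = {-8/9, -2/5}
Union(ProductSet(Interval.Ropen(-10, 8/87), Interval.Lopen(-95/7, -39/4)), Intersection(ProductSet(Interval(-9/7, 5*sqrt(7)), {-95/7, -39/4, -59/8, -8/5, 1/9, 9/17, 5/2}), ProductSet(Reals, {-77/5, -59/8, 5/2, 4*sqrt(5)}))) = Union(ProductSet(Interval.Ropen(-10, 8/87), Interval.Lopen(-95/7, -39/4)), ProductSet(Interval(-9/7, 5*sqrt(7)), {-59/8, 5/2}))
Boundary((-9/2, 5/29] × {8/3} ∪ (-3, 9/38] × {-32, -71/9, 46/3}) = ([-9/2, 5/29] × {8/3}) ∪ ([-3, 9/38] × {-32, -71/9, 46/3})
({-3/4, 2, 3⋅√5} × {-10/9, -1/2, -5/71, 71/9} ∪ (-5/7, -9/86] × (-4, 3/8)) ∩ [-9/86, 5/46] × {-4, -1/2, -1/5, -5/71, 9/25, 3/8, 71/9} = {-9/86} × {-1/2, -1/5, -5/71, 9/25}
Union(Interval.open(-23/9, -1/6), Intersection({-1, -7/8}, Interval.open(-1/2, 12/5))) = Interval.open(-23/9, -1/6)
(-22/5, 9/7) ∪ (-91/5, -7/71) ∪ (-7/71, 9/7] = (-91/5, 9/7]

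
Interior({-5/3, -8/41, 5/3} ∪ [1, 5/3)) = (1, 5/3)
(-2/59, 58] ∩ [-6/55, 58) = (-2/59, 58)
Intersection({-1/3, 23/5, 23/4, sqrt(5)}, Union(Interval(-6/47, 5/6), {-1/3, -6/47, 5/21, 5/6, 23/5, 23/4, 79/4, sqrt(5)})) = {-1/3, 23/5, 23/4, sqrt(5)}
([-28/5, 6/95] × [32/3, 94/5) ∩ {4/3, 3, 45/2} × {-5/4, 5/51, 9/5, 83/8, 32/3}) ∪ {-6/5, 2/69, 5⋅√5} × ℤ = {-6/5, 2/69, 5⋅√5} × ℤ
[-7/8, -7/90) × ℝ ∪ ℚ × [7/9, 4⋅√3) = ([-7/8, -7/90) × ℝ) ∪ (ℚ × [7/9, 4⋅√3))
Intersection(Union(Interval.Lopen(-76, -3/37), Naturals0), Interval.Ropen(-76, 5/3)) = Union(Interval.Lopen(-76, -3/37), Range(0, 2, 1))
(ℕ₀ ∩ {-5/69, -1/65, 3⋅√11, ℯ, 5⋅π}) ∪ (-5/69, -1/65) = (-5/69, -1/65)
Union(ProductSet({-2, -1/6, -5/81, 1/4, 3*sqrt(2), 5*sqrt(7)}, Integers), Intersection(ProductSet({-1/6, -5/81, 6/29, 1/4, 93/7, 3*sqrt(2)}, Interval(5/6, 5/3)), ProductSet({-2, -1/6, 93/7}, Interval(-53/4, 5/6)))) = Union(ProductSet({-1/6, 93/7}, {5/6}), ProductSet({-2, -1/6, -5/81, 1/4, 3*sqrt(2), 5*sqrt(7)}, Integers))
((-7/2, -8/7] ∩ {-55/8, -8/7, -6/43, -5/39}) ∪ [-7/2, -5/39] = [-7/2, -5/39]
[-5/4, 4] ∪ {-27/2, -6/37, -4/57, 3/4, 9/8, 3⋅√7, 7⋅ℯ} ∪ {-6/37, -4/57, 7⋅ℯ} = {-27/2, 3⋅√7, 7⋅ℯ} ∪ [-5/4, 4]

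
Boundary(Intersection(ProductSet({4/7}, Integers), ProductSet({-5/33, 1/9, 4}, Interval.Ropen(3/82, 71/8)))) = EmptySet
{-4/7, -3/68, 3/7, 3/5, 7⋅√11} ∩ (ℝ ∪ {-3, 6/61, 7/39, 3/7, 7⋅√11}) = {-4/7, -3/68, 3/7, 3/5, 7⋅√11}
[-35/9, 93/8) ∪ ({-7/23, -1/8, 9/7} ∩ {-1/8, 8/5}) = [-35/9, 93/8)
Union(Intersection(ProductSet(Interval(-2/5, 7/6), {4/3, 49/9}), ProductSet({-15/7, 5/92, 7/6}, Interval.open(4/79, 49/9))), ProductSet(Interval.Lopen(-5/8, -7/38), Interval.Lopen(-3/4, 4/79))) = Union(ProductSet({5/92, 7/6}, {4/3}), ProductSet(Interval.Lopen(-5/8, -7/38), Interval.Lopen(-3/4, 4/79)))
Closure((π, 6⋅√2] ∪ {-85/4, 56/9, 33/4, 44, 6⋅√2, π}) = {-85/4, 44} ∪ [π, 6⋅√2]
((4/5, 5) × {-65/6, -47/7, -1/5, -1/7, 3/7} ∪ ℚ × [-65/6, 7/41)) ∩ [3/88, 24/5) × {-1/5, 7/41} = ([4/5, 24/5) ∪ (ℚ ∩ [3/88, 24/5))) × {-1/5}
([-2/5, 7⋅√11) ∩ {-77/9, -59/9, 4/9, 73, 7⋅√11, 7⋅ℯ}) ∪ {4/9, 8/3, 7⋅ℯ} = {4/9, 8/3, 7⋅ℯ}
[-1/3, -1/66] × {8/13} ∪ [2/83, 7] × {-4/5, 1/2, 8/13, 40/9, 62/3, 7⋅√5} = ([-1/3, -1/66] × {8/13}) ∪ ([2/83, 7] × {-4/5, 1/2, 8/13, 40/9, 62/3, 7⋅√5})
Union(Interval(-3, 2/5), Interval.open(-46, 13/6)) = Interval.open(-46, 13/6)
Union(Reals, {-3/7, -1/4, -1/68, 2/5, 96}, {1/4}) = Reals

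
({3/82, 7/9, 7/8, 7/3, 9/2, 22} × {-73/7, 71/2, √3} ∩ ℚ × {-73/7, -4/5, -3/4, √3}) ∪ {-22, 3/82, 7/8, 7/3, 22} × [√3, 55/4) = ({3/82, 7/9, 7/8, 7/3, 9/2, 22} × {-73/7, √3}) ∪ ({-22, 3/82, 7/8, 7/3, 22} × [√3, 55/4))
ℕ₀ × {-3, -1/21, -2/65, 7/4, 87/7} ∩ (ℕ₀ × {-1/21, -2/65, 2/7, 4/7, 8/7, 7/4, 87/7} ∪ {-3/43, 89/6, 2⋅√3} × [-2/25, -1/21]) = ℕ₀ × {-1/21, -2/65, 7/4, 87/7}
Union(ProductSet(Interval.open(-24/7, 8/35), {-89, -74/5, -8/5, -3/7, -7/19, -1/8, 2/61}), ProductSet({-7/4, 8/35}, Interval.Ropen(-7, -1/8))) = Union(ProductSet({-7/4, 8/35}, Interval.Ropen(-7, -1/8)), ProductSet(Interval.open(-24/7, 8/35), {-89, -74/5, -8/5, -3/7, -7/19, -1/8, 2/61}))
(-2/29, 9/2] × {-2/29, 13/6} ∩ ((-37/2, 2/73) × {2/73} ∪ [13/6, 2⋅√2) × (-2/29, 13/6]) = [13/6, 2⋅√2) × {13/6}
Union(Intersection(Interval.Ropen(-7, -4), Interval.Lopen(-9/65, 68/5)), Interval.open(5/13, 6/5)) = Interval.open(5/13, 6/5)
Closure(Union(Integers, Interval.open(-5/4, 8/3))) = Union(Integers, Interval(-5/4, 8/3))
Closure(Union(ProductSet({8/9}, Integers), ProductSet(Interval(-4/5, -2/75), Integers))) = ProductSet(Union({8/9}, Interval(-4/5, -2/75)), Integers)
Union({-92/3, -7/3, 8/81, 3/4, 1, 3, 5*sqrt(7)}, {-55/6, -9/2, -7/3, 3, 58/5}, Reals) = Reals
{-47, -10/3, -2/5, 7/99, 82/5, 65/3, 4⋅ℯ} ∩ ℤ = {-47}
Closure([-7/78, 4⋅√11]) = [-7/78, 4⋅√11]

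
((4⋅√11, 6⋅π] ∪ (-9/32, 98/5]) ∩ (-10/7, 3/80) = (-9/32, 3/80)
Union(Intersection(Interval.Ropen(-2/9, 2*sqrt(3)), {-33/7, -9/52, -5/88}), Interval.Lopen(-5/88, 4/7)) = Union({-9/52}, Interval(-5/88, 4/7))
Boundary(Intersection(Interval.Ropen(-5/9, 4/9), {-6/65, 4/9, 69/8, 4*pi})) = {-6/65}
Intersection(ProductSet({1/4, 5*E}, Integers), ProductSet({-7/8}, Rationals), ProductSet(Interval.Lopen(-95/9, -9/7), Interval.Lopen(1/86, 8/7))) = EmptySet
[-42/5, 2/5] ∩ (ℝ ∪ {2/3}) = [-42/5, 2/5]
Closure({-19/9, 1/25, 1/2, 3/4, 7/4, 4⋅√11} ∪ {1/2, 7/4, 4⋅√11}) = {-19/9, 1/25, 1/2, 3/4, 7/4, 4⋅√11}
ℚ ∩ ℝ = ℚ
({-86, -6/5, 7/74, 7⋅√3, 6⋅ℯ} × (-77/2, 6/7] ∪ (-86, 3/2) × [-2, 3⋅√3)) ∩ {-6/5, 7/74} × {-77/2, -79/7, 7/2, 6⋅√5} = {-6/5, 7/74} × {-79/7, 7/2}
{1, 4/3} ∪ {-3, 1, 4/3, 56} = {-3, 1, 4/3, 56}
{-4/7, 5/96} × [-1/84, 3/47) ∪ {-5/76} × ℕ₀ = ({-5/76} × ℕ₀) ∪ ({-4/7, 5/96} × [-1/84, 3/47))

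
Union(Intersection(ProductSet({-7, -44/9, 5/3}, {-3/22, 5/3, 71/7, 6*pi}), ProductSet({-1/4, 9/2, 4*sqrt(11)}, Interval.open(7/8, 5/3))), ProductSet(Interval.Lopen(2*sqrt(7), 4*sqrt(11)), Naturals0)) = ProductSet(Interval.Lopen(2*sqrt(7), 4*sqrt(11)), Naturals0)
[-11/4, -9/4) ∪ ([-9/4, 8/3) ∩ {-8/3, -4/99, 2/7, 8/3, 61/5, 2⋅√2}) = [-11/4, -9/4) ∪ {-4/99, 2/7}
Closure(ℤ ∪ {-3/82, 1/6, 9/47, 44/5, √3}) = ℤ ∪ {-3/82, 1/6, 9/47, 44/5, √3}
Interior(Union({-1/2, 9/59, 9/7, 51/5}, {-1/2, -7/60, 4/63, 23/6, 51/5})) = EmptySet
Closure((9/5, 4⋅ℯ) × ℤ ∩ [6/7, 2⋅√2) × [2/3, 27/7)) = [9/5, 2⋅√2] × {1, 2, 3}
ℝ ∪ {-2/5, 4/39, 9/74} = ℝ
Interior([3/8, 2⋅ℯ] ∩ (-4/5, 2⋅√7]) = (3/8, 2⋅√7)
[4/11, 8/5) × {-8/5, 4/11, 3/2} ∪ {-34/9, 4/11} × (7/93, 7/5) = ({-34/9, 4/11} × (7/93, 7/5)) ∪ ([4/11, 8/5) × {-8/5, 4/11, 3/2})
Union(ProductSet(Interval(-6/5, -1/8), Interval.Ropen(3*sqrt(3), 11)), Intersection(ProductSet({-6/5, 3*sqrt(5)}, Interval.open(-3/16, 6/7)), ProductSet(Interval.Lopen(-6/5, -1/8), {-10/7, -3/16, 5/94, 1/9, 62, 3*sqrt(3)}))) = ProductSet(Interval(-6/5, -1/8), Interval.Ropen(3*sqrt(3), 11))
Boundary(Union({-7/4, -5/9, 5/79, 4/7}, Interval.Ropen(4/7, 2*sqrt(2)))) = {-7/4, -5/9, 5/79, 4/7, 2*sqrt(2)}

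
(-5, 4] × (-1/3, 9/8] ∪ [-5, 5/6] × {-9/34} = ([-5, 5/6] × {-9/34}) ∪ ((-5, 4] × (-1/3, 9/8])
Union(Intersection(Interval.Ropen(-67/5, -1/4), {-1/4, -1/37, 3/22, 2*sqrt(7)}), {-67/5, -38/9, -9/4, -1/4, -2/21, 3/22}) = {-67/5, -38/9, -9/4, -1/4, -2/21, 3/22}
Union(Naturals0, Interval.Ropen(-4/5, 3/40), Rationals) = Union(Interval(-4/5, 3/40), Rationals)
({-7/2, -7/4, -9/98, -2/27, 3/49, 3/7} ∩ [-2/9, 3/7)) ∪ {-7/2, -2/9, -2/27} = {-7/2, -2/9, -9/98, -2/27, 3/49}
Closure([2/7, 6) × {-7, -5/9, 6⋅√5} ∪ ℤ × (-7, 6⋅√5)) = (ℤ × [-7, 6⋅√5]) ∪ ([2/7, 6] × {-7, -5/9, 6⋅√5})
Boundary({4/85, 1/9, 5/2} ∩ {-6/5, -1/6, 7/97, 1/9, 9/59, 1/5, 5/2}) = {1/9, 5/2}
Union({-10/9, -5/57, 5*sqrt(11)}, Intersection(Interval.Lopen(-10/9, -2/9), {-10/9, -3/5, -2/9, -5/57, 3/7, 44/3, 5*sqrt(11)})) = {-10/9, -3/5, -2/9, -5/57, 5*sqrt(11)}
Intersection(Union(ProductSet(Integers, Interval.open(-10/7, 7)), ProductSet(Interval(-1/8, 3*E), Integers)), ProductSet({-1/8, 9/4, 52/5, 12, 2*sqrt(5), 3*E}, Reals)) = Union(ProductSet({12}, Interval.open(-10/7, 7)), ProductSet({-1/8, 9/4, 2*sqrt(5), 3*E}, Integers))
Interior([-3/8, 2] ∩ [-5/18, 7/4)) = (-5/18, 7/4)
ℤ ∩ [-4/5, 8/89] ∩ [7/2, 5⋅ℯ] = ∅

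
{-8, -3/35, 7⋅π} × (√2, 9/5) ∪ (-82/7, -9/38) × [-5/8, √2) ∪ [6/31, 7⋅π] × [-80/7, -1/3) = ((-82/7, -9/38) × [-5/8, √2)) ∪ ([6/31, 7⋅π] × [-80/7, -1/3)) ∪ ({-8, -3/35, 7⋅π} × (√2, 9/5))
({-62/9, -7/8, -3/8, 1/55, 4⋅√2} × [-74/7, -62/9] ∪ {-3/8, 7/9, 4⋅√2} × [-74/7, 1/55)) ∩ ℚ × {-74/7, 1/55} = {-62/9, -7/8, -3/8, 1/55, 7/9} × {-74/7}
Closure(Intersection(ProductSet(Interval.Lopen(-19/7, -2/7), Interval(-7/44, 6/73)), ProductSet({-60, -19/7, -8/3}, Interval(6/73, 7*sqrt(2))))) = ProductSet({-8/3}, {6/73})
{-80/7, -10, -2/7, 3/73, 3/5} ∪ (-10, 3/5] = {-80/7} ∪ [-10, 3/5]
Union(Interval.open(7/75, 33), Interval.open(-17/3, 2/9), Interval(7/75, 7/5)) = Interval.open(-17/3, 33)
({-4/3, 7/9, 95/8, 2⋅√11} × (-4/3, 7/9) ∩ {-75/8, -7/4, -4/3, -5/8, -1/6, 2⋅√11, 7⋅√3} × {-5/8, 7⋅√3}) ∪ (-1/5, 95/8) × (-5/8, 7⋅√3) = ({-4/3, 2⋅√11} × {-5/8}) ∪ ((-1/5, 95/8) × (-5/8, 7⋅√3))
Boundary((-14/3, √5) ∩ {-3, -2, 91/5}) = {-3, -2}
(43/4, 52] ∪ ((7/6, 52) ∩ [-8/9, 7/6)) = (43/4, 52]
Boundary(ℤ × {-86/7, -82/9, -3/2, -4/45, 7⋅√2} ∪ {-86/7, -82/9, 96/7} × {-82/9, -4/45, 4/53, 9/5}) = ({-86/7, -82/9, 96/7} × {-82/9, -4/45, 4/53, 9/5}) ∪ (ℤ × {-86/7, -82/9, -3/2, -4/45, 7⋅√2})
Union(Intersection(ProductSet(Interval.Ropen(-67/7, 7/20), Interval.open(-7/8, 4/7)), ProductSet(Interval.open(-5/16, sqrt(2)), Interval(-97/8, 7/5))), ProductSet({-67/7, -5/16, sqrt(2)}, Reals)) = Union(ProductSet({-67/7, -5/16, sqrt(2)}, Reals), ProductSet(Interval.open(-5/16, 7/20), Interval.open(-7/8, 4/7)))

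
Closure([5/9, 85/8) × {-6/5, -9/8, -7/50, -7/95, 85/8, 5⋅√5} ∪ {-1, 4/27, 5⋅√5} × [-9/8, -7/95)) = ({-1, 4/27, 5⋅√5} × [-9/8, -7/95]) ∪ ([5/9, 85/8] × {-6/5, -9/8, -7/50, -7/95, 85/8, 5⋅√5})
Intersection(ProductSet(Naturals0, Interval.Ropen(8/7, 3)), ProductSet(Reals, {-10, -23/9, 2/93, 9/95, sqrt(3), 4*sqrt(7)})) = ProductSet(Naturals0, {sqrt(3)})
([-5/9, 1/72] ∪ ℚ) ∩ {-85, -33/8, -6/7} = {-85, -33/8, -6/7}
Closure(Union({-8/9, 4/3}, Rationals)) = Reals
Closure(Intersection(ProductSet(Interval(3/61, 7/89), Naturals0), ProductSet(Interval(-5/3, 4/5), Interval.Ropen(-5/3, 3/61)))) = ProductSet(Interval(3/61, 7/89), Range(0, 1, 1))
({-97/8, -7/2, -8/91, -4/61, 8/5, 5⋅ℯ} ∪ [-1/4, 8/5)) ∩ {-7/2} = {-7/2}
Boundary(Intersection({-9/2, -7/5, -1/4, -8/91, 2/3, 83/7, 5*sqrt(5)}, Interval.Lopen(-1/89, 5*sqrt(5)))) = {2/3, 5*sqrt(5)}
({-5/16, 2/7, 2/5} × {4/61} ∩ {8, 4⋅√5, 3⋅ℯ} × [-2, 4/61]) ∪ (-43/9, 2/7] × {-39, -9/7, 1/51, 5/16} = (-43/9, 2/7] × {-39, -9/7, 1/51, 5/16}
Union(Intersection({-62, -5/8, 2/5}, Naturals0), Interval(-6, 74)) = Interval(-6, 74)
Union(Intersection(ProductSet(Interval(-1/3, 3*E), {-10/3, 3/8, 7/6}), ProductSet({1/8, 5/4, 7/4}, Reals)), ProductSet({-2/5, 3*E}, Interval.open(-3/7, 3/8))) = Union(ProductSet({-2/5, 3*E}, Interval.open(-3/7, 3/8)), ProductSet({1/8, 5/4, 7/4}, {-10/3, 3/8, 7/6}))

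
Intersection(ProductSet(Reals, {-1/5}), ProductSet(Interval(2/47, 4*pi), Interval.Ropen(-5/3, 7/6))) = ProductSet(Interval(2/47, 4*pi), {-1/5})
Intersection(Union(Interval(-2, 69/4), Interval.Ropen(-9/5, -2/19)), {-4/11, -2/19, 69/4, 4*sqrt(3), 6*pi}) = {-4/11, -2/19, 69/4, 4*sqrt(3)}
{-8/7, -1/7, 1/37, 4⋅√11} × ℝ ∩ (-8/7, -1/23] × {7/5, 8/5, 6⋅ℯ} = {-1/7} × {7/5, 8/5, 6⋅ℯ}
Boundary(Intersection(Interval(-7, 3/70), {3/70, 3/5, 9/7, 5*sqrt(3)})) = {3/70}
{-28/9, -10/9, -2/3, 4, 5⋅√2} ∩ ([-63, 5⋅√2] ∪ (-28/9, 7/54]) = {-28/9, -10/9, -2/3, 4, 5⋅√2}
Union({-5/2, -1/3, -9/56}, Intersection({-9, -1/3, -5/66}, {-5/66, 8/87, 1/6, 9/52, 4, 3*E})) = {-5/2, -1/3, -9/56, -5/66}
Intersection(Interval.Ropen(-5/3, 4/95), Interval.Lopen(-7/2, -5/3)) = {-5/3}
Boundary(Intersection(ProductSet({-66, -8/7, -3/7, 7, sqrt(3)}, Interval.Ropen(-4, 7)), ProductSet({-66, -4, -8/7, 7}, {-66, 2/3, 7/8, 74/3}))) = ProductSet({-66, -8/7, 7}, {2/3, 7/8})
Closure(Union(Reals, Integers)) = Reals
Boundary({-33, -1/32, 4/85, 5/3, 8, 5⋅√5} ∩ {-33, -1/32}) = {-33, -1/32}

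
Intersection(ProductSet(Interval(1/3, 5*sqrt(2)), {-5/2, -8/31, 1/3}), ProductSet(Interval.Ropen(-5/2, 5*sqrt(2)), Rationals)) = ProductSet(Interval.Ropen(1/3, 5*sqrt(2)), {-5/2, -8/31, 1/3})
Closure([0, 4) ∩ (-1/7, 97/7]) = [0, 4]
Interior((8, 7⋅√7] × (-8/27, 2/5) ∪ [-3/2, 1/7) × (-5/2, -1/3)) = ((-3/2, 1/7) × (-5/2, -1/3)) ∪ ((8, 7⋅√7) × (-8/27, 2/5))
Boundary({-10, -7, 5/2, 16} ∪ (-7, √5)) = {-10, -7, 5/2, 16, √5}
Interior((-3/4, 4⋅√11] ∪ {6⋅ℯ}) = (-3/4, 4⋅√11)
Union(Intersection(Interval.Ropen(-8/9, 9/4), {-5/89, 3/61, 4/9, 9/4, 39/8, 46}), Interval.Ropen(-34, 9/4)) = Interval.Ropen(-34, 9/4)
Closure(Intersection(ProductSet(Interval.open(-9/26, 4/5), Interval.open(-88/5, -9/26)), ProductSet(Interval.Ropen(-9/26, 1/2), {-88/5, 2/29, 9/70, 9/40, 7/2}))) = EmptySet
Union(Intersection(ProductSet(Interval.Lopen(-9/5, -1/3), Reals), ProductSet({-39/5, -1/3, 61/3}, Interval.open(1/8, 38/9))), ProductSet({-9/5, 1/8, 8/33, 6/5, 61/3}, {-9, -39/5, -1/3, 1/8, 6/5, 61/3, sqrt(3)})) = Union(ProductSet({-1/3}, Interval.open(1/8, 38/9)), ProductSet({-9/5, 1/8, 8/33, 6/5, 61/3}, {-9, -39/5, -1/3, 1/8, 6/5, 61/3, sqrt(3)}))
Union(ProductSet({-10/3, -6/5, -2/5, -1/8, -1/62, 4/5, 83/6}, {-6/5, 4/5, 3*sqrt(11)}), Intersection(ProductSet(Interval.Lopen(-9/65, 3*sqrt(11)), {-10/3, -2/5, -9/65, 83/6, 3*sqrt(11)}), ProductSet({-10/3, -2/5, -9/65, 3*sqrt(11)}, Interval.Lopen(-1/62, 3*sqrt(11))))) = Union(ProductSet({3*sqrt(11)}, {3*sqrt(11)}), ProductSet({-10/3, -6/5, -2/5, -1/8, -1/62, 4/5, 83/6}, {-6/5, 4/5, 3*sqrt(11)}))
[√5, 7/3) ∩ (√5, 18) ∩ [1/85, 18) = (√5, 7/3)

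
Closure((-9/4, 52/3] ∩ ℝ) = [-9/4, 52/3]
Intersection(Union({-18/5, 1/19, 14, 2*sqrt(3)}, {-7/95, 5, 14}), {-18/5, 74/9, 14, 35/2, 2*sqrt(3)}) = {-18/5, 14, 2*sqrt(3)}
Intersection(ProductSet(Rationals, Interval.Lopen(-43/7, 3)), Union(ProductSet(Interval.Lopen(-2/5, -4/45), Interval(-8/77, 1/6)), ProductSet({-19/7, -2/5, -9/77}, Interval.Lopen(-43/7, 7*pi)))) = Union(ProductSet({-19/7, -2/5, -9/77}, Interval.Lopen(-43/7, 3)), ProductSet(Intersection(Interval.Lopen(-2/5, -4/45), Rationals), Interval(-8/77, 1/6)))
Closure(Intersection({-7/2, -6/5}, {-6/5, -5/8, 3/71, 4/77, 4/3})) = {-6/5}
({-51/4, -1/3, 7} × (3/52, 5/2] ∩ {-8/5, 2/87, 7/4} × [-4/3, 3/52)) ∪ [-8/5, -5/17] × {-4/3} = [-8/5, -5/17] × {-4/3}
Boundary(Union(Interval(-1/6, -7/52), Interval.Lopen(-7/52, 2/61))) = {-1/6, 2/61}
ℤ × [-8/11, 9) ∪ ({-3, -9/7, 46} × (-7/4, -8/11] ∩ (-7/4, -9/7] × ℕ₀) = ℤ × [-8/11, 9)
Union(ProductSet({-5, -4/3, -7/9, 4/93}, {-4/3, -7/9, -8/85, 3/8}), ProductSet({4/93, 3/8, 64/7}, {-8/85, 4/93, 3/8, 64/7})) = Union(ProductSet({4/93, 3/8, 64/7}, {-8/85, 4/93, 3/8, 64/7}), ProductSet({-5, -4/3, -7/9, 4/93}, {-4/3, -7/9, -8/85, 3/8}))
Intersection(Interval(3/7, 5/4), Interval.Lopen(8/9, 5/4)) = Interval.Lopen(8/9, 5/4)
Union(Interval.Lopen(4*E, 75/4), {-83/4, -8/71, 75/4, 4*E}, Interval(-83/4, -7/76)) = Union(Interval(-83/4, -7/76), Interval(4*E, 75/4))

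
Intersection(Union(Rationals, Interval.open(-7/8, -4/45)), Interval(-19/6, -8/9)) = Intersection(Interval(-19/6, -8/9), Rationals)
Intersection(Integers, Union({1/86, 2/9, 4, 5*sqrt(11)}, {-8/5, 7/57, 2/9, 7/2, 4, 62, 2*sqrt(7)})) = {4, 62}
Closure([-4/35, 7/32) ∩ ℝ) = [-4/35, 7/32]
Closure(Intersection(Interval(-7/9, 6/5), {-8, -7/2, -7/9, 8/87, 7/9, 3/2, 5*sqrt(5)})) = {-7/9, 8/87, 7/9}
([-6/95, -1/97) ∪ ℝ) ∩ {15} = {15}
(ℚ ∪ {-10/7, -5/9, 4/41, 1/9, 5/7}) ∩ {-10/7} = {-10/7}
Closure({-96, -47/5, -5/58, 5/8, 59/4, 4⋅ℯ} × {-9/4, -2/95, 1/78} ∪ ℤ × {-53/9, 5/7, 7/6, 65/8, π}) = (ℤ × {-53/9, 5/7, 7/6, 65/8, π}) ∪ ({-96, -47/5, -5/58, 5/8, 59/4, 4⋅ℯ} × {-9/4, -2/95, 1/78})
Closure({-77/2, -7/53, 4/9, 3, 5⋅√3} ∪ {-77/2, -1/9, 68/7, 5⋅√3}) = {-77/2, -7/53, -1/9, 4/9, 3, 68/7, 5⋅√3}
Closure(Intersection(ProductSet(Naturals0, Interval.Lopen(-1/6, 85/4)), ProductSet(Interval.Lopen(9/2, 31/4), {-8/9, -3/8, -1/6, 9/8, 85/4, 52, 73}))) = ProductSet(Range(5, 8, 1), {9/8, 85/4})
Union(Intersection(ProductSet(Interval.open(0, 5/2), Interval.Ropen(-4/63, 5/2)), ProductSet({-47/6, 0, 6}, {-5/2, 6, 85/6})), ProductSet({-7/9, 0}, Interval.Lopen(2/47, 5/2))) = ProductSet({-7/9, 0}, Interval.Lopen(2/47, 5/2))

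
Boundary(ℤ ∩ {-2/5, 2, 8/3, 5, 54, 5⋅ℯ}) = {2, 5, 54}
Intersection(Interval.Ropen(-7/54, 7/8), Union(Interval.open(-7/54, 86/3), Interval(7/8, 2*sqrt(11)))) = Interval.open(-7/54, 7/8)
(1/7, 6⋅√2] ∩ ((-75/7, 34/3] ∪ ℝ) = (1/7, 6⋅√2]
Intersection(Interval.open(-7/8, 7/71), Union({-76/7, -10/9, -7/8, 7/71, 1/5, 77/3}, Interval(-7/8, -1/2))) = Interval.Lopen(-7/8, -1/2)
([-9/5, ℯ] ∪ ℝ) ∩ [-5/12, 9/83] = [-5/12, 9/83]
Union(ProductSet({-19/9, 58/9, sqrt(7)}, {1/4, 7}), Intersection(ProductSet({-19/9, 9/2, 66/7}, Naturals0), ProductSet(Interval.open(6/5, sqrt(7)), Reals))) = ProductSet({-19/9, 58/9, sqrt(7)}, {1/4, 7})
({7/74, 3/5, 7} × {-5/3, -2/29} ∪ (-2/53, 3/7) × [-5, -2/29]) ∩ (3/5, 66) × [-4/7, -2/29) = ∅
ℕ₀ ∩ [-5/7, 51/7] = {0, 1, …, 7}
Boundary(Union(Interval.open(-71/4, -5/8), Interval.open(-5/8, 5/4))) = {-71/4, -5/8, 5/4}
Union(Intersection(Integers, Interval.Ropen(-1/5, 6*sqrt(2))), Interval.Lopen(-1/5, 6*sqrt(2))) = Union(Interval.Lopen(-1/5, 6*sqrt(2)), Range(0, 9, 1))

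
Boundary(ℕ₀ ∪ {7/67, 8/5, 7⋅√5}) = ℕ₀ ∪ {7/67, 8/5, 7⋅√5}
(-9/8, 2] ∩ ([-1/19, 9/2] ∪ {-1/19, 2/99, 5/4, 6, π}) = [-1/19, 2]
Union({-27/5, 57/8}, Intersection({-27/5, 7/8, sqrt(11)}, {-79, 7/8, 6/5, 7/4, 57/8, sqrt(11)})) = {-27/5, 7/8, 57/8, sqrt(11)}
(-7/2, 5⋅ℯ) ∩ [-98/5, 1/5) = (-7/2, 1/5)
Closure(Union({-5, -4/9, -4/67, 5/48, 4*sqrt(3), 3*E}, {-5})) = {-5, -4/9, -4/67, 5/48, 4*sqrt(3), 3*E}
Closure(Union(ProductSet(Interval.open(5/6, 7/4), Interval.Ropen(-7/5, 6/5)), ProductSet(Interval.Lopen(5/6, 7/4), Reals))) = ProductSet(Interval(5/6, 7/4), Reals)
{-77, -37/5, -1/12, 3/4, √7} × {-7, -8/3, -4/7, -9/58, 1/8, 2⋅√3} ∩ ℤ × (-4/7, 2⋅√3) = {-77} × {-9/58, 1/8}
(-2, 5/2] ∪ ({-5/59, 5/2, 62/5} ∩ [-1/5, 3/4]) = (-2, 5/2]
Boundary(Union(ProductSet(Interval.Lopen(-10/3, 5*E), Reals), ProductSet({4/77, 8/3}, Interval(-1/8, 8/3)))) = ProductSet({-10/3, 5*E}, Reals)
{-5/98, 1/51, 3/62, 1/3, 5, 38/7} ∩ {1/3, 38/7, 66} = {1/3, 38/7}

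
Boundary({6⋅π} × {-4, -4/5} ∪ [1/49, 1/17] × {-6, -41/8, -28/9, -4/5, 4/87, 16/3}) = ({6⋅π} × {-4, -4/5}) ∪ ([1/49, 1/17] × {-6, -41/8, -28/9, -4/5, 4/87, 16/3})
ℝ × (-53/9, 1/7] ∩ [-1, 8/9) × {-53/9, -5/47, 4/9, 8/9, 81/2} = [-1, 8/9) × {-5/47}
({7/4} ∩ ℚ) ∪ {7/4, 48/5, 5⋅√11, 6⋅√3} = {7/4, 48/5, 5⋅√11, 6⋅√3}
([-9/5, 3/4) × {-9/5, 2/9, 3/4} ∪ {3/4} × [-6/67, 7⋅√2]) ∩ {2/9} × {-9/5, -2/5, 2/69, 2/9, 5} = {2/9} × {-9/5, 2/9}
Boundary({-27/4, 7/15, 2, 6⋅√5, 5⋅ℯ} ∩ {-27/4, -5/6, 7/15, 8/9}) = {-27/4, 7/15}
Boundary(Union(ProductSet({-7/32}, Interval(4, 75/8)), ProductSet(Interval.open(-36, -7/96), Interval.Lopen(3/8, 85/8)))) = Union(ProductSet({-36, -7/96}, Interval(3/8, 85/8)), ProductSet(Interval(-36, -7/96), {3/8, 85/8}))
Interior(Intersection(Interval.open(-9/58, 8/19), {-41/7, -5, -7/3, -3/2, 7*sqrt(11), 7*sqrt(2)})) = EmptySet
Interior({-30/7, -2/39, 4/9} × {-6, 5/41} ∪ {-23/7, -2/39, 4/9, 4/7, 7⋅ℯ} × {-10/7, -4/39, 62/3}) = ∅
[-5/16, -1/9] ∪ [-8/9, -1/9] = [-8/9, -1/9]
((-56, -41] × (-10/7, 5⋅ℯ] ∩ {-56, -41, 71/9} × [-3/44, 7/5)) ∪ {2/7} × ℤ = ({2/7} × ℤ) ∪ ({-41} × [-3/44, 7/5))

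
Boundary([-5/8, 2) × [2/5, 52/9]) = ({-5/8, 2} × [2/5, 52/9]) ∪ ([-5/8, 2] × {2/5, 52/9})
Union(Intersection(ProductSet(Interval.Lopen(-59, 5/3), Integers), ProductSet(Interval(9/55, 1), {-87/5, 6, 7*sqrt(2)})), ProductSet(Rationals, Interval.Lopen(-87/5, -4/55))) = Union(ProductSet(Interval(9/55, 1), {6}), ProductSet(Rationals, Interval.Lopen(-87/5, -4/55)))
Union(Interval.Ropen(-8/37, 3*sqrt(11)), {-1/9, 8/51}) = Interval.Ropen(-8/37, 3*sqrt(11))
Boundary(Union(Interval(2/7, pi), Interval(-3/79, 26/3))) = {-3/79, 26/3}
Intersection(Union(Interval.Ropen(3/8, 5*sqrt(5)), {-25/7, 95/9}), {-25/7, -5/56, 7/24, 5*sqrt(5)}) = {-25/7}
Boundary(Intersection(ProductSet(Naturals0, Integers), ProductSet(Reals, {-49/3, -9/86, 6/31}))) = EmptySet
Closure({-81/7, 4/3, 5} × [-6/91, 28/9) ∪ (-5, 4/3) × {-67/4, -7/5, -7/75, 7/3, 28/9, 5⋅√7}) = ({-81/7, 4/3, 5} × [-6/91, 28/9]) ∪ ([-5, 4/3] × {-67/4, -7/5, -7/75, 7/3, 28/9, 5⋅√7})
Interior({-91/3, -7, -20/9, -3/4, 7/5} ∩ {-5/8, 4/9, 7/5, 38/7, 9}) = ∅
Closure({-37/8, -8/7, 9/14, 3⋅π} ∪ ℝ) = ℝ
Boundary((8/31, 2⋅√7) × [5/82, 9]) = ({8/31, 2⋅√7} × [5/82, 9]) ∪ ([8/31, 2⋅√7] × {5/82, 9})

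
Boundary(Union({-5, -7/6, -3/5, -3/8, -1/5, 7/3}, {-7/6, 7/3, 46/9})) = {-5, -7/6, -3/5, -3/8, -1/5, 7/3, 46/9}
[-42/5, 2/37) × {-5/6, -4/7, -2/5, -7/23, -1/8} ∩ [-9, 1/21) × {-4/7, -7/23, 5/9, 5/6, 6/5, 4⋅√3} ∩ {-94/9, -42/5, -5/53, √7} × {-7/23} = {-42/5, -5/53} × {-7/23}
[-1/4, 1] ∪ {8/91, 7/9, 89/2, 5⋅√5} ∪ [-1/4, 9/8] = [-1/4, 9/8] ∪ {89/2, 5⋅√5}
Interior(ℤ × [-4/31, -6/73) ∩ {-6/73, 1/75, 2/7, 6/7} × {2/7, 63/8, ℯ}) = ∅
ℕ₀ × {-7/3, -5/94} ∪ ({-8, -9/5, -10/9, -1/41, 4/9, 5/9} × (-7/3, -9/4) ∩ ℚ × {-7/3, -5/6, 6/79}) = ℕ₀ × {-7/3, -5/94}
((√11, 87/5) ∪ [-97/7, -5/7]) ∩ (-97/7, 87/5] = (-97/7, -5/7] ∪ (√11, 87/5)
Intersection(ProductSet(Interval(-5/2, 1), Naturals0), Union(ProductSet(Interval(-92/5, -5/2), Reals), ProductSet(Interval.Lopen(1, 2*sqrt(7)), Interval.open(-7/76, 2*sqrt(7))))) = ProductSet({-5/2}, Naturals0)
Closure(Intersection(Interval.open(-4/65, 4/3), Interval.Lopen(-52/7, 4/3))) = Interval(-4/65, 4/3)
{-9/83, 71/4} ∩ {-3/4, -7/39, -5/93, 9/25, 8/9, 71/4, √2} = {71/4}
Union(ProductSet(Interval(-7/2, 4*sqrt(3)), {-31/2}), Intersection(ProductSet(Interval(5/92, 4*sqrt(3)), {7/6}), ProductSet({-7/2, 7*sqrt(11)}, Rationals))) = ProductSet(Interval(-7/2, 4*sqrt(3)), {-31/2})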